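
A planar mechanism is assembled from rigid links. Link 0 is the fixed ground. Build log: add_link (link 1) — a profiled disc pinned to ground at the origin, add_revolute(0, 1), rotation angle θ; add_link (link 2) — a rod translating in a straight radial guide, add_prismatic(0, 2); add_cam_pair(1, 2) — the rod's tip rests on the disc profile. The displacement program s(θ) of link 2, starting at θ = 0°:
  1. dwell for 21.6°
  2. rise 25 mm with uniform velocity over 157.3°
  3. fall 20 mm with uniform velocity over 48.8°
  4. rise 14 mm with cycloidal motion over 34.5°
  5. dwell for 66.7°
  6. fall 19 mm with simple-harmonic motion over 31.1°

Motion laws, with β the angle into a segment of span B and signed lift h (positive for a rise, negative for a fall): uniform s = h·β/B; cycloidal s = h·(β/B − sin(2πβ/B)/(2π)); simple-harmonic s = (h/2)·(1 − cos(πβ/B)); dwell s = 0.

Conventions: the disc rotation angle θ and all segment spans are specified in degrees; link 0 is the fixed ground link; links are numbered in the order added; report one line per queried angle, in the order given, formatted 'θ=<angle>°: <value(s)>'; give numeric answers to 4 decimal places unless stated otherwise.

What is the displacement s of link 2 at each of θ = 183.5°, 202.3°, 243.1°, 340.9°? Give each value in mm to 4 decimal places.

seg 1 [0°–21.6°] dwell: s stays 0.0000
seg 2 [21.6°–178.9°] uniform, h=25: full span → s += 25 → s = 25.0000
seg 3 [178.9°–227.7°] uniform, h=-20: θ=183.5° here. β=4.6, B=48.8. -20·4.6/48.8 = -1.8852 → s = 23.1148
seg 3 [178.9°–227.7°] uniform, h=-20: θ=202.3° here. β=23.4, B=48.8. -20·23.4/48.8 = -9.5902 → s = 15.4098
seg 3 [178.9°–227.7°] uniform, h=-20: full span → s += -20 → s = 5.0000
seg 4 [227.7°–262.2°] cycloidal, h=14: θ=243.1° here. β=15.4, B=34.5. 14·(0.4464 − sin(2π·0.4464)/(2π)) = 5.5127 → s = 10.5127
seg 4 [227.7°–262.2°] cycloidal, h=14: full span → s += 14 → s = 19.0000
seg 5 [262.2°–328.9°] dwell: s stays 19.0000
seg 6 [328.9°–360°] simple-harmonic, h=-19: θ=340.9° here. β=12, B=31.1. -19/2·(1 − cos(π·0.3859)) = -6.1658 → s = 12.8342

θ=183.5°: 23.1148
θ=202.3°: 15.4098
θ=243.1°: 10.5127
θ=340.9°: 12.8342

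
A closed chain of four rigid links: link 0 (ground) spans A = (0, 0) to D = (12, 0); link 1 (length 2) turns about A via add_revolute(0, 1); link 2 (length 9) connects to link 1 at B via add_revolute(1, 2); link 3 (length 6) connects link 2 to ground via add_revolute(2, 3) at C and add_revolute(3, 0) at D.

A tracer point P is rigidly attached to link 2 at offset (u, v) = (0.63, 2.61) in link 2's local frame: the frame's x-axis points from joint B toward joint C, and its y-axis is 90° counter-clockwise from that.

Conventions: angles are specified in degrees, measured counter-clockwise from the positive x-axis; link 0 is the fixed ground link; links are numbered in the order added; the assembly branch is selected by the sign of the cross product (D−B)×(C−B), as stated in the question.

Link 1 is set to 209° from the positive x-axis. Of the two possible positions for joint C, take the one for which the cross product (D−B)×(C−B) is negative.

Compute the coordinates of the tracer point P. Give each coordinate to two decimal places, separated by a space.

A=(0,0), D=(12.00,0)
B = A + 2.00·(cos209°, sin209°) = (-1.7492, -0.9696)
|BD| = 13.7834
circle(B,9.00) ∩ circle(D,6.00): a=8.5241, h=2.8879
  candidates: C₊=(6.5506,2.5107) cross=39.805; C₋=(6.9569,-3.2507) cross=-39.805
  branch - wants cross < 0 → take C=(6.9569,-3.2507) (cross=-39.805)
ex = (C−B)/|BC| = (0.9673,-0.2535); ey = (0.2535,0.9673)
P = B + 0.63·ex + 2.61·ey = (-0.4783,1.3955)

-0.48 1.40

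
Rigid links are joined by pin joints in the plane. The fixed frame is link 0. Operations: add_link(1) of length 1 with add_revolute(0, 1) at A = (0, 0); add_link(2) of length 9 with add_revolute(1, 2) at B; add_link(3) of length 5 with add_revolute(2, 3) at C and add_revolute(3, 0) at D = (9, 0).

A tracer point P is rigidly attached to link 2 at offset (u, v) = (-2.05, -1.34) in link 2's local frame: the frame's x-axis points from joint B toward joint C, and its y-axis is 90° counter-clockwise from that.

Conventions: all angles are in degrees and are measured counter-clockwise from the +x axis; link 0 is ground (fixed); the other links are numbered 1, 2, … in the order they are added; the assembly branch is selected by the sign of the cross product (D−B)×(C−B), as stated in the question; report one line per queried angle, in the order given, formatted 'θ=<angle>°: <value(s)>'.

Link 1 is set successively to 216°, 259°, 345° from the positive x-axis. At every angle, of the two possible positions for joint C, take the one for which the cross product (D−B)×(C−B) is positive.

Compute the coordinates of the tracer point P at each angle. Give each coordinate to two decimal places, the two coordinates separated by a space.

A=(0,0), D=(9.00,0)
θ=216°: B = A + 1.00·(cos216°, sin216°) = (-0.8090, -0.5878)
θ=216°: |BD| = 9.8266
θ=216°: circle(B,9.00) ∩ circle(D,5.00): a=7.7627, h=4.5542
θ=216°:   candidates: C₊=(6.6674,4.4225) cross=44.752; C₋=(7.2122,-4.6695) cross=-44.752
θ=216°:   branch + wants cross > 0 → take C=(6.6674,4.4225) (cross=44.752)
θ=216°: ex = (C−B)/|BC| = (0.8307,0.5567); ey = (-0.5567,0.8307)
θ=216°: P = B + -2.05·ex + -1.34·ey = (-1.7660,-2.8422)
θ=259°: B = A + 1.00·(cos259°, sin259°) = (-0.1908, -0.9816)
θ=259°: |BD| = 9.2431
θ=259°: circle(B,9.00) ∩ circle(D,5.00): a=7.6508, h=4.7397
θ=259°:   candidates: C₊=(6.9134,4.5438) cross=43.809; C₋=(7.9201,-4.8820) cross=-43.809
θ=259°:   branch + wants cross > 0 → take C=(6.9134,4.5438) (cross=43.809)
θ=259°: ex = (C−B)/|BC| = (0.7894,0.6139); ey = (-0.6139,0.7894)
θ=259°: P = B + -2.05·ex + -1.34·ey = (-0.9863,-3.2979)
θ=345°: B = A + 1.00·(cos345°, sin345°) = (0.9659, -0.2588)
θ=345°: |BD| = 8.0382
θ=345°: circle(B,9.00) ∩ circle(D,5.00): a=7.5025, h=4.9712
θ=345°:   candidates: C₊=(8.3044,4.9514) cross=39.960; C₋=(8.6246,-4.9859) cross=-39.960
θ=345°:   branch + wants cross > 0 → take C=(8.3044,4.9514) (cross=39.960)
θ=345°: ex = (C−B)/|BC| = (0.8154,0.5789); ey = (-0.5789,0.8154)
θ=345°: P = B + -2.05·ex + -1.34·ey = (0.0701,-2.5382)

θ=216°: -1.77 -2.84
θ=259°: -0.99 -3.30
θ=345°: 0.07 -2.54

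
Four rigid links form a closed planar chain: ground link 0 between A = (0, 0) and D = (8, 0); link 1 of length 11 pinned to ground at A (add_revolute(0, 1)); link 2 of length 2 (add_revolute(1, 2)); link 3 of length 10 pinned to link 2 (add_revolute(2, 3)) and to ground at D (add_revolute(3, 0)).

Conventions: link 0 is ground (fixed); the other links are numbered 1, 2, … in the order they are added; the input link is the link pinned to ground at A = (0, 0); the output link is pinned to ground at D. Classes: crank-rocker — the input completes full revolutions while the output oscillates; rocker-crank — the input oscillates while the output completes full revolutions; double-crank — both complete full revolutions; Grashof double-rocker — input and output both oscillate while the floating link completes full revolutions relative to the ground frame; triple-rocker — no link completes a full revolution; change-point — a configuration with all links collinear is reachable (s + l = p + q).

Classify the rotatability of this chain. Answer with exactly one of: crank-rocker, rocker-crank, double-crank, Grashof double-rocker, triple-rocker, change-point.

lengths: ground=8, input=11, coupler=2, output=10
sorted: s=2 (shortest), l=11 (longest), p+q=18
s + l = 13 vs p + q = 18
s + l < p + q (Grashof) with shortest = coupler link → Grashof double-rocker

Grashof double-rocker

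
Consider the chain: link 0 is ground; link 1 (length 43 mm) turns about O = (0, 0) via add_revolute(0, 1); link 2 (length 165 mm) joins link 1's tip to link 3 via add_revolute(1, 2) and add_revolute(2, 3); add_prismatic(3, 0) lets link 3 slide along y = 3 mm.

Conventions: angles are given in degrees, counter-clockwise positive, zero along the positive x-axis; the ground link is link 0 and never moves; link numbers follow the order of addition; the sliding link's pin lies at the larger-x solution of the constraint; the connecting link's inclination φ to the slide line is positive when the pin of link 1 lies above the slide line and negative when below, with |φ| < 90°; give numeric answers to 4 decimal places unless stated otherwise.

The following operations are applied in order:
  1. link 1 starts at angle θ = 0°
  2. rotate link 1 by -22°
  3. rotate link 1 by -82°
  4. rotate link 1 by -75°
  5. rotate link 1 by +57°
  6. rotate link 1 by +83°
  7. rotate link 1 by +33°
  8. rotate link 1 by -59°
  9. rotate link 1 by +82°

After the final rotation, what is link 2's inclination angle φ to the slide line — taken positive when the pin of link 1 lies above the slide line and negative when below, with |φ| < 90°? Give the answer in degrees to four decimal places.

geometry: r = 43 mm, L = 165 mm, e = 3 mm; θ starts at 0°
rotate link 1 by -22°: θ ← 0° -22° = -22°
rotate link 1 by -82°: θ ← -22° -82° = -104°
rotate link 1 by -75°: θ ← -104° -75° = -179°
rotate link 1 by +57°: θ ← -179° +57° = -122°
rotate link 1 by +83°: θ ← -122° +83° = -39°
rotate link 1 by +33°: θ ← -39° +33° = -6°
rotate link 1 by -59°: θ ← -6° -59° = -65°
rotate link 1 by +82°: θ ← -65° +82° = 17°
h = r sin θ − e = 12.571983 − 3 = 9.571983
sin φ = h / L = 9.571983 / 165 = 0.05801202
φ = arcsin(0.05801202) = 3.325711°

3.3257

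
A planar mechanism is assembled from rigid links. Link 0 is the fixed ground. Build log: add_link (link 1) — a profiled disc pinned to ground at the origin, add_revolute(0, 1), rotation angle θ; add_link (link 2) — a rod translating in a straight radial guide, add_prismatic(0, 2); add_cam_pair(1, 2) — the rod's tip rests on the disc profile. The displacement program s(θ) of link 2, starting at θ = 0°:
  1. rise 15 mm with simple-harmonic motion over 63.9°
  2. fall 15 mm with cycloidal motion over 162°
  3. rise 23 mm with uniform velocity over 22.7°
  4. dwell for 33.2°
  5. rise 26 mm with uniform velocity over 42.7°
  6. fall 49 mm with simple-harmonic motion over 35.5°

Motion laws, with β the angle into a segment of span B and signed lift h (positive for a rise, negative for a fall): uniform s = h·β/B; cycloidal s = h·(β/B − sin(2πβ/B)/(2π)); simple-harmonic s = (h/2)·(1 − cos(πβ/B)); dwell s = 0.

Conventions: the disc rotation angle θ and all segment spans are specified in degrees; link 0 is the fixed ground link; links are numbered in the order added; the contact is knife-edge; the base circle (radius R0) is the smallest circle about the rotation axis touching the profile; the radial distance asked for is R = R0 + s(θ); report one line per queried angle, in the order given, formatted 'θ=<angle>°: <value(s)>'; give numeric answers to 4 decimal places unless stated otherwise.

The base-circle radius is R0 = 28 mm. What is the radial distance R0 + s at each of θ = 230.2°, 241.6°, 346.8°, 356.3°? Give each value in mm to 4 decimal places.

seg 1 [0°–63.9°] simple-harmonic, h=15: full span → s += 15 → s = 15.0000
seg 2 [63.9°–225.9°] cycloidal, h=-15: full span → s += -15 → s = 0.0000
seg 3 [225.9°–248.6°] uniform, h=23: θ=230.2° here. β=4.3, B=22.7. 23·4.3/22.7 = 4.3568 → s = 4.3568
seg 3 [225.9°–248.6°] uniform, h=23: θ=241.6° here. β=15.7, B=22.7. 23·15.7/22.7 = 15.9075 → s = 15.9075
seg 3 [225.9°–248.6°] uniform, h=23: full span → s += 23 → s = 23.0000
seg 4 [248.6°–281.8°] dwell: s stays 23.0000
seg 5 [281.8°–324.5°] uniform, h=26: full span → s += 26 → s = 49.0000
seg 6 [324.5°–360°] simple-harmonic, h=-49: θ=346.8° here. β=22.3, B=35.5. -49/2·(1 − cos(π·0.6282)) = -34.1006 → s = 14.8994
seg 6 [324.5°–360°] simple-harmonic, h=-49: θ=356.3° here. β=31.8, B=35.5. -49/2·(1 − cos(π·0.8958)) = -47.6983 → s = 1.3017
θ=230.2°: R = R0 + s = 28 + 4.3568 = 32.3568
θ=241.6°: R = R0 + s = 28 + 15.9075 = 43.9075
θ=346.8°: R = R0 + s = 28 + 14.8994 = 42.8994
θ=356.3°: R = R0 + s = 28 + 1.3017 = 29.3017

θ=230.2°: 32.3568
θ=241.6°: 43.9075
θ=346.8°: 42.8994
θ=356.3°: 29.3017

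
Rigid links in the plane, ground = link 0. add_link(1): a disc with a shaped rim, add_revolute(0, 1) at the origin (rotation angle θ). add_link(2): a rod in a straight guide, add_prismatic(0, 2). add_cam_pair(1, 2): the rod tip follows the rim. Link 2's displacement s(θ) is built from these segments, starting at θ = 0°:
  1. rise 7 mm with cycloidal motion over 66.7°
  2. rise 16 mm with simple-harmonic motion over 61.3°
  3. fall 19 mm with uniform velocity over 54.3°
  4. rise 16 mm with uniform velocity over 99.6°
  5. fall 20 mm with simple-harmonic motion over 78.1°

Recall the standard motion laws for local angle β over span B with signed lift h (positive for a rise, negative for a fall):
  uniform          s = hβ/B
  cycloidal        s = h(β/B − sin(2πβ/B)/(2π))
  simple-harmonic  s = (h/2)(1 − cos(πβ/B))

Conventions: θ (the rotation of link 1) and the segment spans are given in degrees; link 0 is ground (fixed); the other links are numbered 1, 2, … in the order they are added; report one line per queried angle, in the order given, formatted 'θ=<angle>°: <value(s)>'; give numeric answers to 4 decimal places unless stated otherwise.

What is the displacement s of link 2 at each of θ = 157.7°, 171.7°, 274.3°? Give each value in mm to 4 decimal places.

segment 1 (0° to 66.7°, cycloidal, h = 7) is passed completely: s = 0.0000 + (7) = 7.0000
segment 2 (66.7° to 128°, simple-harmonic, h = 16) is passed completely: s = 7.0000 + (16) = 23.0000
θ = 157.7° falls in segment 3 (128° to 182.3°, uniform, h = -19): β = 157.7 − 128 = 29.7°, B = 54.3°; Δs = -19·29.7/54.3 = -10.3923; s = 23.0000 − 10.3923 = 12.6077
θ = 171.7° falls in segment 3 (128° to 182.3°, uniform, h = -19): β = 171.7 − 128 = 43.7°, B = 54.3°; Δs = -19·43.7/54.3 = -15.2910; s = 23.0000 − 15.2910 = 7.7090
segment 3 (128° to 182.3°, uniform, h = -19) is passed completely: s = 23.0000 + (-19) = 4.0000
θ = 274.3° falls in segment 4 (182.3° to 281.9°, uniform, h = 16): β = 274.3 − 182.3 = 92°, B = 99.6°; Δs = 16·92/99.6 = 14.7791; s = 4.0000 + 14.7791 = 18.7791

θ=157.7°: 12.6077
θ=171.7°: 7.7090
θ=274.3°: 18.7791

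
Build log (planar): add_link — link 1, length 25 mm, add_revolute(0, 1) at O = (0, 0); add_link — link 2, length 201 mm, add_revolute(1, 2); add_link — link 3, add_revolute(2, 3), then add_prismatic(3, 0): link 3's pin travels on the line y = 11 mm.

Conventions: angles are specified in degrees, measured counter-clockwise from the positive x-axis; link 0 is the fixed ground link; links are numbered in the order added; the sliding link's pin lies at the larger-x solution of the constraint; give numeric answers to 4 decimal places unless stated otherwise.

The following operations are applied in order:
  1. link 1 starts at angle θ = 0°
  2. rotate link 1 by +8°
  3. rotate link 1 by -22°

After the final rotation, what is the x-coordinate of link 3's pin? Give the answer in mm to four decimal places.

geometry: r = 25 mm, L = 201 mm, e = 11 mm; θ starts at 0°
rotate link 1 by +8°: θ ← 0° +8° = 8°
rotate link 1 by -22°: θ ← 8° -22° = -14°
crank pin P = (r cos θ, r sin θ) = (24.257393, -6.048047)
h = r sin θ − e = -6.048047 − 11 = -17.048047
x = r cos θ + √(L² − h²) = 24.257393 + 200.275720 = 224.533113

224.5331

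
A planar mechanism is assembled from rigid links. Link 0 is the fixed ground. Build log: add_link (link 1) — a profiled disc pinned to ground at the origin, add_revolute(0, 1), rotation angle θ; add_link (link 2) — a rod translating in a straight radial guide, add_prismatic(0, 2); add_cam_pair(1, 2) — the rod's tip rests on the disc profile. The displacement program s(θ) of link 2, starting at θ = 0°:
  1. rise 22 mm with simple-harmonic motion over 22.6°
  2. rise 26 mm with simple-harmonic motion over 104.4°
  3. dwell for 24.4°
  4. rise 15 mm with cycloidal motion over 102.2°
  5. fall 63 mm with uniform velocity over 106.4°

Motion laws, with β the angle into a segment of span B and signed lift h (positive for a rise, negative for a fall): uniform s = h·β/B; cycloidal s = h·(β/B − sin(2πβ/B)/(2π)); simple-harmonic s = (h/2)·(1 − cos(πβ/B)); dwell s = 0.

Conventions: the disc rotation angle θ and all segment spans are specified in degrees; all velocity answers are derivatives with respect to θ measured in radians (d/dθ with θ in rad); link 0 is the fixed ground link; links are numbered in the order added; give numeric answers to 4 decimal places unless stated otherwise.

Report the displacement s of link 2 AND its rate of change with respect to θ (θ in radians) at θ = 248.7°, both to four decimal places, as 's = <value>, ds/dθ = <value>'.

seg 1 [0°–22.6°] simple-harmonic, h=22: full span → s += 22 → s = 22.0000
seg 2 [22.6°–127°] simple-harmonic, h=26: full span → s += 26 → s = 48.0000
seg 3 [127°–151.4°] dwell: s stays 48.0000
seg 4 [151.4°–253.6°] cycloidal, h=15: θ=248.7° here. β=97.3, B=102.2. 15·(0.9521 − sin(2π·0.9521)/(2π)) = 14.9892 → s = 62.9892
velocity in seg [151.4°–253.6°] (cycloidal), θ in radians: β = 97.3° = 1.6982 rad, B = 102.2° = 1.7837 rad; ds/dθ = (h/B)(1 − cos(2πβ/B)) = (15/1.7837)(1 − cos(2π·0.9521)) = 0.378701 mm/rad

s = 62.9892, ds/dθ = 0.3787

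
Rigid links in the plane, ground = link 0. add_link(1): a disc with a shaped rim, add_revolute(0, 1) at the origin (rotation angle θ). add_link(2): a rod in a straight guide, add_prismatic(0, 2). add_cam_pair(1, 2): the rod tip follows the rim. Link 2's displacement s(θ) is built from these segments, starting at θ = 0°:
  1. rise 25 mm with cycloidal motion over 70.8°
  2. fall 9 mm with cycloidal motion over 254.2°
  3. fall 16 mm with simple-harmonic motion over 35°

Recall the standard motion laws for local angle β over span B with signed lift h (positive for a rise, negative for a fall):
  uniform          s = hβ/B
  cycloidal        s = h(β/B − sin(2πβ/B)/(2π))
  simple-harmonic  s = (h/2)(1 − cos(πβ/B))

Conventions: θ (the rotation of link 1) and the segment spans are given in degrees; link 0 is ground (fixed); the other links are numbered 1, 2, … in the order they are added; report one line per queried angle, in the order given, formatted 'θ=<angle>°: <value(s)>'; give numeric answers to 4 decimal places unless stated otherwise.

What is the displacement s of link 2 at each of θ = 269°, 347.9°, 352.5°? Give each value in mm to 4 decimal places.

segment 1 (0° to 70.8°, cycloidal, h = 25) is passed completely: s = 0.0000 + (25) = 25.0000
θ = 269° falls in segment 2 (70.8° to 325°, cycloidal, h = -9): β = 269 − 70.8 = 198.2°, B = 254.2°; Δs = -9·(0.7797 − sin(2π·0.7797)/(2π)) = -8.4248; s = 25.0000 − 8.4248 = 16.5752
segment 2 (70.8° to 325°, cycloidal, h = -9) is passed completely: s = 25.0000 + (-9) = 16.0000
θ = 347.9° falls in segment 3 (325° to 360°, simple-harmonic, h = -16): β = 347.9 − 325 = 22.9°, B = 35°; Δs = -16/2·(1 − cos(π·0.6543)) = -11.7276; s = 16.0000 − 11.7276 = 4.2724
θ = 352.5° falls in segment 3 (325° to 360°, simple-harmonic, h = -16): β = 352.5 − 325 = 27.5°, B = 35°; Δs = -16/2·(1 − cos(π·0.7857)) = -14.2547; s = 16.0000 − 14.2547 = 1.7453

θ=269°: 16.5752
θ=347.9°: 4.2724
θ=352.5°: 1.7453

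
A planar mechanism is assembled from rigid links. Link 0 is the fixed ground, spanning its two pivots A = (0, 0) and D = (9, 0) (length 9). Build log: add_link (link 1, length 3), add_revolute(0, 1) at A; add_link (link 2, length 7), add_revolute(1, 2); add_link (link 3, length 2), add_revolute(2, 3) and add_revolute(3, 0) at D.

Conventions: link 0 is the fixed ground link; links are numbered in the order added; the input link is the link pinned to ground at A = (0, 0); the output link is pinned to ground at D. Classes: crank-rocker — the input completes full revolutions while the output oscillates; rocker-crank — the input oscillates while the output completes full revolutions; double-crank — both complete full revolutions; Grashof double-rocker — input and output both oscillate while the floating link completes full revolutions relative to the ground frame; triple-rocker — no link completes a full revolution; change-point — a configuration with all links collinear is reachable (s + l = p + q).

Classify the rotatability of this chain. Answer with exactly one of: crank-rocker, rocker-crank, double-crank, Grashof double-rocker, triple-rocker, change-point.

lengths: ground=9, input=3, coupler=7, output=2
sorted: s=2 (shortest), l=9 (longest), p+q=10
s + l = 11 vs p + q = 10
s + l > p + q → non-Grashof → no link fully rotates → triple-rocker

triple-rocker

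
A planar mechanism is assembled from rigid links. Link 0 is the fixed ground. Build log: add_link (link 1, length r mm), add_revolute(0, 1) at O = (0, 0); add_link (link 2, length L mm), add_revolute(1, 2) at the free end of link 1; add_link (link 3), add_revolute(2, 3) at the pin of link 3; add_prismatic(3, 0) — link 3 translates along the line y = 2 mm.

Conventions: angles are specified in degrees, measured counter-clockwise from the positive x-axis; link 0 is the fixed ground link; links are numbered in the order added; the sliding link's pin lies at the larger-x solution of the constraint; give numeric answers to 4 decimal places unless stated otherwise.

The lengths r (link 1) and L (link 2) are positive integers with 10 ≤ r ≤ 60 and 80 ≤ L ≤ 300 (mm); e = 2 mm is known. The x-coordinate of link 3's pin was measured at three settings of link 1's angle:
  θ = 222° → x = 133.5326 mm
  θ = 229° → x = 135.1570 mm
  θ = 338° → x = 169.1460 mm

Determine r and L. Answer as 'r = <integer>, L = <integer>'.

constraint per measurement: (x − r cos θ)² + (r sin θ − e)² = L²
subtracting the θ₁ and θ₂ equations cancels the r² and L² terms:
r = (x₁² − x₂²) / (2[(x₁cos θ₁ + e sin θ₁) − (x₂cos θ₂ + e sin θ₂)]) = 20.9999 → r = 21
L² = (x₁ − r cos θ₁)² + (r sin θ₁ − e)² = 22499.9928 → L = 150.0000 → L = 150
check at θ₃=338°: x = 169.1460 (printed 169.1460) ✓

r = 21, L = 150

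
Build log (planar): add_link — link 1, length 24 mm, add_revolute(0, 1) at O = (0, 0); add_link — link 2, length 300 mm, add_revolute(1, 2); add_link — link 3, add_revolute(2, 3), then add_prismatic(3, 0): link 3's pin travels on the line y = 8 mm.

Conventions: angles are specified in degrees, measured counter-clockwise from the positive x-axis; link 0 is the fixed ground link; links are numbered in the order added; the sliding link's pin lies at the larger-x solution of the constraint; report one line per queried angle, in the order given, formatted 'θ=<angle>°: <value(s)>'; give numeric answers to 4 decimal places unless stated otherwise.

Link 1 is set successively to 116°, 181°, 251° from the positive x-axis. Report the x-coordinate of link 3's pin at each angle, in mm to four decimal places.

geometry: r = 24 mm, L = 300 mm, e = 8 mm
θ=116°: crank pin P = (r cos θ, r sin θ) = (-10.520908, 21.571057)
θ=116°: h = r sin θ − e = 21.571057 − 8 = 13.571057
θ=116°: x = r cos θ + √(L² − h²) = -10.520908 + 299.692887 = 289.171979
θ=181°: crank pin P = (r cos θ, r sin θ) = (-23.996345, -0.418858)
θ=181°: h = r sin θ − e = -0.418858 − 8 = -8.418858
θ=181°: x = r cos θ + √(L² − h²) = -23.996345 + 299.881848 = 275.885503
θ=251°: crank pin P = (r cos θ, r sin θ) = (-7.813636, -22.692446)
θ=251°: h = r sin θ − e = -22.692446 − 8 = -30.692446
θ=251°: x = r cos θ + √(L² − h²) = -7.813636 + 298.425826 = 290.612191

θ=116°: 289.1720
θ=181°: 275.8855
θ=251°: 290.6122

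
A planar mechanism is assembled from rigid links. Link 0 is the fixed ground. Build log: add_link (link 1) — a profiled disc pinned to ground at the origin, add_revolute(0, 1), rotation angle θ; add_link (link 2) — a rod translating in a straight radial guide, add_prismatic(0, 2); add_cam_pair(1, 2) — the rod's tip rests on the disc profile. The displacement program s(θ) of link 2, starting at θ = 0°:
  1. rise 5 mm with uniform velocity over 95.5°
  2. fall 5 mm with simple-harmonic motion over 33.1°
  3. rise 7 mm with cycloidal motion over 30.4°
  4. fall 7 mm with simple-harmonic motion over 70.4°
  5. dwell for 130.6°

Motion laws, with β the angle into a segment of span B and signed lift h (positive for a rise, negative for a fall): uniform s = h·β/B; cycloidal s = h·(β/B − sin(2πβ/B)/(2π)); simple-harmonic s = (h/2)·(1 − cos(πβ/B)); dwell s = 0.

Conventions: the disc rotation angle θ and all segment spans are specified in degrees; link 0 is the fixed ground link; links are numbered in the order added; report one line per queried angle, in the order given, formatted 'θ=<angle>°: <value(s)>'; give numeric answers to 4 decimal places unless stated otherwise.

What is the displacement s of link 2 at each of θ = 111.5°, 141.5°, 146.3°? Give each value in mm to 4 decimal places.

seg 1 [0°–95.5°] uniform, h=5: full span → s += 5 → s = 5.0000
seg 2 [95.5°–128.6°] simple-harmonic, h=-5: θ=111.5° here. β=16, B=33.1. -5/2·(1 − cos(π·0.4834)) = -2.3696 → s = 2.6304
seg 2 [95.5°–128.6°] simple-harmonic, h=-5: full span → s += -5 → s = 0.0000
seg 3 [128.6°–159°] cycloidal, h=7: θ=141.5° here. β=12.9, B=30.4. 7·(0.4243 − sin(2π·0.4243)/(2π)) = 2.4605 → s = 2.4605
seg 3 [128.6°–159°] cycloidal, h=7: θ=146.3° here. β=17.7, B=30.4. 7·(0.5822 − sin(2π·0.5822)/(2π)) = 4.6260 → s = 4.6260

θ=111.5°: 2.6304
θ=141.5°: 2.4605
θ=146.3°: 4.6260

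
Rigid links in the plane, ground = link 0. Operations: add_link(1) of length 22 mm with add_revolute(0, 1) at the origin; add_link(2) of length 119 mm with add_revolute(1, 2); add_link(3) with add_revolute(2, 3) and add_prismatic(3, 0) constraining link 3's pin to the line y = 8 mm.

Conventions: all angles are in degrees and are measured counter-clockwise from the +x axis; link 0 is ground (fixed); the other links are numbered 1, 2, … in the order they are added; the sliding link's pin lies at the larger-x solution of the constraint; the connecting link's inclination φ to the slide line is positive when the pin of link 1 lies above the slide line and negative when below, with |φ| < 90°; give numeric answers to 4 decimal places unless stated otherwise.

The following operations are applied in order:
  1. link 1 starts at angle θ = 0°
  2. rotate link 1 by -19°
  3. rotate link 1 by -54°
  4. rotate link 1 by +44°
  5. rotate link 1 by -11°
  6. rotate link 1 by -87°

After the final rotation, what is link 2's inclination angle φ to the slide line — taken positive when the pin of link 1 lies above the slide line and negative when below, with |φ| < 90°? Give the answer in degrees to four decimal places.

geometry: r = 22 mm, L = 119 mm, e = 8 mm; θ starts at 0°
rotate link 1 by -19°: θ ← 0° -19° = -19°
rotate link 1 by -54°: θ ← -19° -54° = -73°
rotate link 1 by +44°: θ ← -73° +44° = -29°
rotate link 1 by -11°: θ ← -29° -11° = -40°
rotate link 1 by -87°: θ ← -40° -87° = -127°
h = r sin θ − e = -17.569981 − 8 = -25.569981
sin φ = h / L = -25.569981 / 119 = -0.21487379
φ = arcsin(-0.21487379) = -12.408123°

-12.4081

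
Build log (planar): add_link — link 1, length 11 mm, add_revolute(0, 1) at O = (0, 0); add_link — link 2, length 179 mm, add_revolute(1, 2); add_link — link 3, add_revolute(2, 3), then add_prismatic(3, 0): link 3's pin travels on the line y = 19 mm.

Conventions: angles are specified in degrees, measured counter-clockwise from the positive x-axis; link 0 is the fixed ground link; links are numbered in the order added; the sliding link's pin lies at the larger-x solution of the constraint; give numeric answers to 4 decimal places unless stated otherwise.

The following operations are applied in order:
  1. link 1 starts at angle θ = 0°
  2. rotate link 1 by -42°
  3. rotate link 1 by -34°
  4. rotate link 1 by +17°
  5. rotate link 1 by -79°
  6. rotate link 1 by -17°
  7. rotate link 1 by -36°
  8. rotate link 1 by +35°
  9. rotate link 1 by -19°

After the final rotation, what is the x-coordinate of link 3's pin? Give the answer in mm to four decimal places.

geometry: r = 11 mm, L = 179 mm, e = 19 mm; θ starts at 0°
rotate link 1 by -42°: θ ← 0° -42° = -42°
rotate link 1 by -34°: θ ← -42° -34° = -76°
rotate link 1 by +17°: θ ← -76° +17° = -59°
rotate link 1 by -79°: θ ← -59° -79° = -138°
rotate link 1 by -17°: θ ← -138° -17° = -155°
rotate link 1 by -36°: θ ← -155° -36° = -191°
rotate link 1 by +35°: θ ← -191° +35° = -156°
rotate link 1 by -19°: θ ← -156° -19° = -175°
crank pin P = (r cos θ, r sin θ) = (-10.958142, -0.958713)
h = r sin θ − e = -0.958713 − 19 = -19.958713
x = r cos θ + √(L² − h²) = -10.958142 + 177.883810 = 166.925668

166.9257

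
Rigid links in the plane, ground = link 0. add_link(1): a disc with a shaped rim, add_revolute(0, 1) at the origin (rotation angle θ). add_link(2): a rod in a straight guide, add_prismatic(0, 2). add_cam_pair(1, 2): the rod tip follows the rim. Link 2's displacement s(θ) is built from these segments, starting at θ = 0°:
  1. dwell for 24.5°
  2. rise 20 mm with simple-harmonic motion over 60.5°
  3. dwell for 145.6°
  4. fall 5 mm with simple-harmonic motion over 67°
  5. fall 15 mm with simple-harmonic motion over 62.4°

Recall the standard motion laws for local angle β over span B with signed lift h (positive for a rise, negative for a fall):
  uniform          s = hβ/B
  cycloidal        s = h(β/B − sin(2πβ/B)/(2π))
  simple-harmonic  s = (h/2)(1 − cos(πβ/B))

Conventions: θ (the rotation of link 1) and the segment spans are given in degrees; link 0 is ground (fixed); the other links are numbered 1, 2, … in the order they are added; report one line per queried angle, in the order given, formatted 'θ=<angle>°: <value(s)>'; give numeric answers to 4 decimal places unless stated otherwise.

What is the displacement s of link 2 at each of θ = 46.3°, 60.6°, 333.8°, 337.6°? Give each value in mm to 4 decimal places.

segment 1 (0° to 24.5°, dwell): s unchanged at 0.0000
θ = 46.3° falls in segment 2 (24.5° to 85°, simple-harmonic, h = 20): β = 46.3 − 24.5 = 21.8°, B = 60.5°; Δs = 20/2·(1 − cos(π·0.3603)) = 5.7516; s = 0.0000 + 5.7516 = 5.7516
θ = 60.6° falls in segment 2 (24.5° to 85°, simple-harmonic, h = 20): β = 60.6 − 24.5 = 36.1°, B = 60.5°; Δs = 20/2·(1 − cos(π·0.5967)) = 12.9912; s = 0.0000 + 12.9912 = 12.9912
segment 2 (24.5° to 85°, simple-harmonic, h = 20) is passed completely: s = 0.0000 + (20) = 20.0000
segment 3 (85° to 230.6°, dwell): s unchanged at 20.0000
segment 4 (230.6° to 297.6°, simple-harmonic, h = -5) is passed completely: s = 20.0000 + (-5) = 15.0000
θ = 333.8° falls in segment 5 (297.6° to 360°, simple-harmonic, h = -15): β = 333.8 − 297.6 = 36.2°, B = 62.4°; Δs = -15/2·(1 − cos(π·0.5801)) = -9.3681; s = 15.0000 − 9.3681 = 5.6319
θ = 337.6° falls in segment 5 (297.6° to 360°, simple-harmonic, h = -15): β = 337.6 − 297.6 = 40°, B = 62.4°; Δs = -15/2·(1 − cos(π·0.6410)) = -10.7152; s = 15.0000 − 10.7152 = 4.2848

θ=46.3°: 5.7516
θ=60.6°: 12.9912
θ=333.8°: 5.6319
θ=337.6°: 4.2848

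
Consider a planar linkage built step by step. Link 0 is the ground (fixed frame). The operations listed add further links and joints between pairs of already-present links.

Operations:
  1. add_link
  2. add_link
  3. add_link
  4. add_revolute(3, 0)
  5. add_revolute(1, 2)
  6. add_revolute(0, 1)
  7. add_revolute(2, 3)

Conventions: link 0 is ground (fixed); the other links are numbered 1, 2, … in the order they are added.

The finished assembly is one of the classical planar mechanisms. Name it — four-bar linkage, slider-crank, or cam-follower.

links: 4 (incl. ground); joints: 4 revolute, 0 prismatic, 0 higher (cam) pair, forming one closed loop
4 links in a single 4R loop → four-bar linkage

four-bar linkage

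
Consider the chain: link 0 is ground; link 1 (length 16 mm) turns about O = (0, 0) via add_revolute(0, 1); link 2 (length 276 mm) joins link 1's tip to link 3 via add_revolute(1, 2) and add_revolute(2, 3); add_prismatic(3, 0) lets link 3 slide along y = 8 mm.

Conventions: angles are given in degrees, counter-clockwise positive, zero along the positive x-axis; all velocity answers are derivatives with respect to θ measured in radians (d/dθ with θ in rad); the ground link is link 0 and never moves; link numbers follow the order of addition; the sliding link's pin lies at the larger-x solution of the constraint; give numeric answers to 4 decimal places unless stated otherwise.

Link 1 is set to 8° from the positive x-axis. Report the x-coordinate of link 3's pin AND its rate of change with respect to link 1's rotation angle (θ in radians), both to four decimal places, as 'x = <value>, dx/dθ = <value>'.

geometry: r = 16 mm, L = 276 mm, e = 8 mm
crank pin P = (r cos θ, r sin θ) = (15.844289, 2.226770)
h = r sin θ − e = 2.226770 − 8 = -5.773230
x = r cos θ + √(L² − h²) = 15.844289 + 275.939613 = 291.783902
dx/dθ = −r sin θ − h·r cos θ/√(L² − h²) (θ in radians; h = -5.773230) = -1.895274

x = 291.7839, dx/dθ = -1.8953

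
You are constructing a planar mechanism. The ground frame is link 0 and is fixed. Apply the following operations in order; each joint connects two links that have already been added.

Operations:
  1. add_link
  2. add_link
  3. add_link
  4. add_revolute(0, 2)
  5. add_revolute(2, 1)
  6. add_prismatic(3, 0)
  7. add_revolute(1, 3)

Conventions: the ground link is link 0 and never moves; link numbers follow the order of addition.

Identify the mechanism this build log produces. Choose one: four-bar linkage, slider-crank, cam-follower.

links: 4 (incl. ground); joints: 3 revolute, 1 prismatic, 0 higher (cam) pair, forming one closed loop
4 links, 3 revolutes + 1 prismatic in one loop → slider-crank

slider-crank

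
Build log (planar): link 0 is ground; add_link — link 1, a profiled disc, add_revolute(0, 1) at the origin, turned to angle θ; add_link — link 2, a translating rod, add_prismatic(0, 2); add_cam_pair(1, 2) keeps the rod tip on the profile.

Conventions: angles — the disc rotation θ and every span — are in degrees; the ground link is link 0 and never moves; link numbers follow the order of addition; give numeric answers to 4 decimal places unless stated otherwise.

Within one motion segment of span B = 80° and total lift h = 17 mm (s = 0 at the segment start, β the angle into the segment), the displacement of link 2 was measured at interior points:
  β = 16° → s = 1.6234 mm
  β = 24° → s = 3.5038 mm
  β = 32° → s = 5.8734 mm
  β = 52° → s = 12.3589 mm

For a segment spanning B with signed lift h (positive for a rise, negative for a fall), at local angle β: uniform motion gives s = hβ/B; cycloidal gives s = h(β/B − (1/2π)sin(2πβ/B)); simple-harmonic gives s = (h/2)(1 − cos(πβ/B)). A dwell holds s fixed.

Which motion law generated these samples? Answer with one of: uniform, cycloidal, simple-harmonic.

candidates at β/B = r: uniform s = h·r (linear in β); cycloidal s = h·(r − sin(2πr)/(2π)); simple-harmonic s = (h/2)(1 − cos(πr))
β=16°: printed 1.6234 | uniform 3.4000, cycloidal 0.8268, simple-harmonic 1.6234
β=24°: printed 3.5038 | uniform 5.1000, cycloidal 2.5268, simple-harmonic 3.5038
β=32°: printed 5.8734 | uniform 6.8000, cycloidal 5.2097, simple-harmonic 5.8734
β=52°: printed 12.3589 | uniform 11.0500, cycloidal 13.2389, simple-harmonic 12.3589
only one law matches every sample → simple-harmonic

simple-harmonic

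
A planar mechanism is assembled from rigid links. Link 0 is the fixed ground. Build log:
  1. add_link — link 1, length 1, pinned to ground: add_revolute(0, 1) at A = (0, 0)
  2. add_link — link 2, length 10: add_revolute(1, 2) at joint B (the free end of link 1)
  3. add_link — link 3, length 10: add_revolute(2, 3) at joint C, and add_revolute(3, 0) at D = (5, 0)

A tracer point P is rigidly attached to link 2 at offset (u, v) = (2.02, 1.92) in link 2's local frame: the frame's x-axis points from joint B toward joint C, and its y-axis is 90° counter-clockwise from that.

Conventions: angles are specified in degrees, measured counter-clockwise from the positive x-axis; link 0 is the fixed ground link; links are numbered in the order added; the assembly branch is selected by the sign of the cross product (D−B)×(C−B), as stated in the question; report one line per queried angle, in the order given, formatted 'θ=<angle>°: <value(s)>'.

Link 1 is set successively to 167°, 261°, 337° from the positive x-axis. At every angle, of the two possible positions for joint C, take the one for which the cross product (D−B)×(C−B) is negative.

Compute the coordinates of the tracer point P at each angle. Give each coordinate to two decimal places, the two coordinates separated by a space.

A=(0,0), D=(5.00,0)
θ=167°: B = A + 1.00·(cos167°, sin167°) = (-0.9744, 0.2250)
θ=167°: |BD| = 5.9786
θ=167°: circle(B,10.00) ∩ circle(D,10.00): a=2.9893, h=9.5427
θ=167°:   candidates: C₊=(2.3719,9.6485) cross=57.052; C₋=(1.6538,-9.4235) cross=-57.052
θ=167°:   branch - wants cross < 0 → take C=(1.6538,-9.4235) (cross=-57.052)
θ=167°: ex = (C−B)/|BC| = (0.2628,-0.9648); ey = (0.9648,0.2628)
θ=167°: P = B + 2.02·ex + 1.92·ey = (1.4090,-1.2194)
θ=261°: B = A + 1.00·(cos261°, sin261°) = (-0.1564, -0.9877)
θ=261°: |BD| = 5.2502
θ=261°: circle(B,10.00) ∩ circle(D,10.00): a=2.6251, h=9.6493
θ=261°:   candidates: C₊=(0.6065,8.9832) cross=50.660; C₋=(4.2371,-9.9709) cross=-50.660
θ=261°:   branch - wants cross < 0 → take C=(4.2371,-9.9709) (cross=-50.660)
θ=261°: ex = (C−B)/|BC| = (0.4393,-0.8983); ey = (0.8983,0.4393)
θ=261°: P = B + 2.02·ex + 1.92·ey = (2.4558,-1.9587)
θ=337°: B = A + 1.00·(cos337°, sin337°) = (0.9205, -0.3907)
θ=337°: |BD| = 4.0982
θ=337°: circle(B,10.00) ∩ circle(D,10.00): a=2.0491, h=9.7878
θ=337°:   candidates: C₊=(2.0271,9.5479) cross=40.112; C₋=(3.8935,-9.9386) cross=-40.112
θ=337°:   branch - wants cross < 0 → take C=(3.8935,-9.9386) (cross=-40.112)
θ=337°: ex = (C−B)/|BC| = (0.2973,-0.9548); ey = (0.9548,0.2973)
θ=337°: P = B + 2.02·ex + 1.92·ey = (3.3542,-1.7486)

θ=167°: 1.41 -1.22
θ=261°: 2.46 -1.96
θ=337°: 3.35 -1.75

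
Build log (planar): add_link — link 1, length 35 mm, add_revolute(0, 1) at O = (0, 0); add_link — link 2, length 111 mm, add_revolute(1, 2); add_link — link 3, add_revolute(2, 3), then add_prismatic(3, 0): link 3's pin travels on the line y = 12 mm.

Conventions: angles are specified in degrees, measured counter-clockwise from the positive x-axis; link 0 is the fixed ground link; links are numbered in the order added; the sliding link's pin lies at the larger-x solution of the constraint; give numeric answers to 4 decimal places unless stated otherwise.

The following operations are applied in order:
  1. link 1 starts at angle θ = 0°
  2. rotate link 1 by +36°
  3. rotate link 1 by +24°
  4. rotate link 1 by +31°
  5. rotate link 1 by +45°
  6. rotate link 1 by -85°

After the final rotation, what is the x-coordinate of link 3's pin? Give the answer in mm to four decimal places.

geometry: r = 35 mm, L = 111 mm, e = 12 mm; θ starts at 0°
rotate link 1 by +36°: θ ← 0° +36° = 36°
rotate link 1 by +24°: θ ← 36° +24° = 60°
rotate link 1 by +31°: θ ← 60° +31° = 91°
rotate link 1 by +45°: θ ← 91° +45° = 136°
rotate link 1 by -85°: θ ← 136° -85° = 51°
crank pin P = (r cos θ, r sin θ) = (22.026214, 27.200109)
h = r sin θ − e = 27.200109 − 12 = 15.200109
x = r cos θ + √(L² − h²) = 22.026214 + 109.954339 = 131.980553

131.9806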